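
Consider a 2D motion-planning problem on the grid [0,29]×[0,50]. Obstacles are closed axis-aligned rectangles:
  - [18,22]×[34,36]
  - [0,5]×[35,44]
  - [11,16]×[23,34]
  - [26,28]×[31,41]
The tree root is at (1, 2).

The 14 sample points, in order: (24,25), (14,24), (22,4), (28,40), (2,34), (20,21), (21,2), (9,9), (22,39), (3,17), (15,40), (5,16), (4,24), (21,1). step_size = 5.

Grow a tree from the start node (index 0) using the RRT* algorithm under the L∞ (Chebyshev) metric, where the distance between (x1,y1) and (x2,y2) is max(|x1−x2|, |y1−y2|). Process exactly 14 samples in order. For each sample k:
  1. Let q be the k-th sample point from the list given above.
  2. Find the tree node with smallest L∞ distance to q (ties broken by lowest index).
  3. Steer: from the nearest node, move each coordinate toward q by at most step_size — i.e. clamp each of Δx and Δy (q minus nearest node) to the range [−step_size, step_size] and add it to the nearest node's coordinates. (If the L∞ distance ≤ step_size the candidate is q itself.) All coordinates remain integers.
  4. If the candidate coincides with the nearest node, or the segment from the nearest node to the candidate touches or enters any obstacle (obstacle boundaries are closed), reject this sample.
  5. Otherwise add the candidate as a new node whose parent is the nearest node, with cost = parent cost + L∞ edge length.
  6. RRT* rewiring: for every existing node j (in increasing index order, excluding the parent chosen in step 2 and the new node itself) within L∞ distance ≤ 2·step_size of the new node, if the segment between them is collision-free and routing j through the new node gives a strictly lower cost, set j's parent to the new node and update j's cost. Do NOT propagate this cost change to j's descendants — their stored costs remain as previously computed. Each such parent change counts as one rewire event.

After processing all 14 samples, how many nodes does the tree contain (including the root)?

Node count: 13

1. q=(24,25) nearest=0 d=23 new=(6,7) → add node 1 parent=0 cost=5
2. q=(14,24) nearest=1 d=17 new=(11,12) → add node 2 parent=1 cost=10
3. q=(22,4) nearest=2 d=11 new=(16,7) → add node 3 parent=2 cost=15
4. q=(28,40) nearest=2 d=28 new=(16,17) → add node 4 parent=2 cost=15
5. q=(2,34) nearest=4 d=17 new=(11,22) → add node 5 parent=4 cost=20
6. q=(20,21) nearest=4 d=4 new=(20,21) → add node 6 parent=4 cost=19
7. q=(21,2) nearest=3 d=5 new=(21,2) → add node 7 parent=3 cost=20
8. q=(9,9) nearest=1 d=3 new=(9,9) → add node 8 parent=1 cost=8
9. q=(22,39) nearest=5 d=17 new=(16,27) → blocked by [11,16]×[23,34], reject
10. q=(3,17) nearest=2 d=8 new=(6,17) → add node 9 parent=2 cost=15
11. q=(15,40) nearest=5 d=18 new=(15,27) → blocked by [11,16]×[23,34], reject
12. q=(5,16) nearest=9 d=1 new=(5,16) → add node 10 parent=9 cost=16
13. q=(4,24) nearest=5 d=7 new=(6,24) → add node 11 parent=5 cost=25
14. q=(21,1) nearest=7 d=1 new=(21,1) → add node 12 parent=7 cost=21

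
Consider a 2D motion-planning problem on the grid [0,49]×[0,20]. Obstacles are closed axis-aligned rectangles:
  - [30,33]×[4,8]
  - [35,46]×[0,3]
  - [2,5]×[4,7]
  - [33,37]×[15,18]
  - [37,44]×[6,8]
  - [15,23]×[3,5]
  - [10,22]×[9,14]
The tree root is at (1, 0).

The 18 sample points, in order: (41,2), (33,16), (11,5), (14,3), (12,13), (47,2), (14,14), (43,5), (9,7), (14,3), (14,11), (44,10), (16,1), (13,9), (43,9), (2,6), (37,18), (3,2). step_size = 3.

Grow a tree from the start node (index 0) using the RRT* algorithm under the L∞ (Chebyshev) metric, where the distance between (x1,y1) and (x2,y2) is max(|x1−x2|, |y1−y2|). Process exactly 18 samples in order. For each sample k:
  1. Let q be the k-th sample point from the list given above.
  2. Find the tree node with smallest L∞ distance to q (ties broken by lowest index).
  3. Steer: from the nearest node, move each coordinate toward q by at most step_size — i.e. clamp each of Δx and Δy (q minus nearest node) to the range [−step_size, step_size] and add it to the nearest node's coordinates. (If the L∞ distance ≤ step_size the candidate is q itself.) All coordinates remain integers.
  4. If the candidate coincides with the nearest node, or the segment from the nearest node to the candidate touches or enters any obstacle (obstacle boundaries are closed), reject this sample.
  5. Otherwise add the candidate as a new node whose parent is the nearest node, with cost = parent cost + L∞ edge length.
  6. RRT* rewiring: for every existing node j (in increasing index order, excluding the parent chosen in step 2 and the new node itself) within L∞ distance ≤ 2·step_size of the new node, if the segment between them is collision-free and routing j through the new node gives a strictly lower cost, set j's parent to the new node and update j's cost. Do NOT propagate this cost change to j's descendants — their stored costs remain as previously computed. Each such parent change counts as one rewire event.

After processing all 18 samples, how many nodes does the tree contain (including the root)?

1. q=(41,2) nearest=0 d=40 new=(4,2) → add node 1 parent=0 cost=3
2. q=(33,16) nearest=1 d=29 new=(7,5) → add node 2 parent=1 cost=6
3. q=(11,5) nearest=2 d=4 new=(10,5) → add node 3 parent=2 cost=9
4. q=(14,3) nearest=3 d=4 new=(13,3) → add node 4 parent=3 cost=12
5. q=(12,13) nearest=2 d=8 new=(10,8) → add node 5 parent=2 cost=9
6. q=(47,2) nearest=4 d=34 new=(16,2) → add node 6 parent=4 cost=15
7. q=(14,14) nearest=5 d=6 new=(13,11) → blocked by [10,22]×[9,14], reject
8. q=(43,5) nearest=6 d=27 new=(19,5) → blocked by [15,23]×[3,5], reject
9. q=(9,7) nearest=5 d=1 new=(9,7) → add node 7 parent=5 cost=10
10. q=(14,3) nearest=4 d=1 new=(14,3) → add node 8 parent=4 cost=13
11. q=(14,11) nearest=5 d=4 new=(13,11) → blocked by [10,22]×[9,14], reject
12. q=(44,10) nearest=6 d=28 new=(19,5) → blocked by [15,23]×[3,5], reject
13. q=(16,1) nearest=6 d=1 new=(16,1) → add node 9 parent=6 cost=16
14. q=(13,9) nearest=5 d=3 new=(13,9) → blocked by [10,22]×[9,14], reject
15. q=(43,9) nearest=6 d=27 new=(19,5) → blocked by [15,23]×[3,5], reject
16. q=(2,6) nearest=1 d=4 new=(2,5) → blocked by [2,5]×[4,7], reject
17. q=(37,18) nearest=6 d=21 new=(19,5) → blocked by [15,23]×[3,5], reject
18. q=(3,2) nearest=1 d=1 new=(3,2) → add node 10 parent=1 cost=4

Node count: 11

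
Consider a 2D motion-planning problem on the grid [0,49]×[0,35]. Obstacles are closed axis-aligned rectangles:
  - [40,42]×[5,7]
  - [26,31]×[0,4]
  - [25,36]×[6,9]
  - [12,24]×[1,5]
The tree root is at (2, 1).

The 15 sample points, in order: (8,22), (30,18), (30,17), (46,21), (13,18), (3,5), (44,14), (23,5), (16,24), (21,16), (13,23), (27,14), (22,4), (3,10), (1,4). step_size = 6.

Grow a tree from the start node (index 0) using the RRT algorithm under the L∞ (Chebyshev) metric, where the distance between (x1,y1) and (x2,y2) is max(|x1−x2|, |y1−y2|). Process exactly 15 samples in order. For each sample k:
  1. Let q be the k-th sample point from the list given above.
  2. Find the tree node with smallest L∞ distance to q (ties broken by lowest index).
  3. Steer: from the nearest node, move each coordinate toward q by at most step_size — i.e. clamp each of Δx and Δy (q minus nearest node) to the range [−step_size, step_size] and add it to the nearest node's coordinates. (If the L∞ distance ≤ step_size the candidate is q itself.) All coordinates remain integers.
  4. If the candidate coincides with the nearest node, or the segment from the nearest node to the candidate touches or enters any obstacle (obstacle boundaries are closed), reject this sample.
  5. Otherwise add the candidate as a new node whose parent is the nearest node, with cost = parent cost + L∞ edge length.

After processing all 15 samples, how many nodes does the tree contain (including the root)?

1. q=(8,22) nearest=0 d=21 new=(8,7) → add node 1 parent=0 cost=6
2. q=(30,18) nearest=1 d=22 new=(14,13) → add node 2 parent=1 cost=12
3. q=(30,17) nearest=2 d=16 new=(20,17) → add node 3 parent=2 cost=18
4. q=(46,21) nearest=3 d=26 new=(26,21) → add node 4 parent=3 cost=24
5. q=(13,18) nearest=2 d=5 new=(13,18) → add node 5 parent=2 cost=17
6. q=(3,5) nearest=0 d=4 new=(3,5) → add node 6 parent=0 cost=4
7. q=(44,14) nearest=4 d=18 new=(32,15) → add node 7 parent=4 cost=30
8. q=(23,5) nearest=2 d=9 new=(20,7) → add node 8 parent=2 cost=18
9. q=(16,24) nearest=5 d=6 new=(16,24) → add node 9 parent=5 cost=23
10. q=(21,16) nearest=3 d=1 new=(21,16) → add node 10 parent=3 cost=19
11. q=(13,23) nearest=9 d=3 new=(13,23) → add node 11 parent=9 cost=26
12. q=(27,14) nearest=7 d=5 new=(27,14) → add node 12 parent=7 cost=35
13. q=(22,4) nearest=8 d=3 new=(22,4) → blocked by [12,24]×[1,5], reject
14. q=(3,10) nearest=1 d=5 new=(3,10) → add node 13 parent=1 cost=11
15. q=(1,4) nearest=6 d=2 new=(1,4) → add node 14 parent=6 cost=6

Node count: 15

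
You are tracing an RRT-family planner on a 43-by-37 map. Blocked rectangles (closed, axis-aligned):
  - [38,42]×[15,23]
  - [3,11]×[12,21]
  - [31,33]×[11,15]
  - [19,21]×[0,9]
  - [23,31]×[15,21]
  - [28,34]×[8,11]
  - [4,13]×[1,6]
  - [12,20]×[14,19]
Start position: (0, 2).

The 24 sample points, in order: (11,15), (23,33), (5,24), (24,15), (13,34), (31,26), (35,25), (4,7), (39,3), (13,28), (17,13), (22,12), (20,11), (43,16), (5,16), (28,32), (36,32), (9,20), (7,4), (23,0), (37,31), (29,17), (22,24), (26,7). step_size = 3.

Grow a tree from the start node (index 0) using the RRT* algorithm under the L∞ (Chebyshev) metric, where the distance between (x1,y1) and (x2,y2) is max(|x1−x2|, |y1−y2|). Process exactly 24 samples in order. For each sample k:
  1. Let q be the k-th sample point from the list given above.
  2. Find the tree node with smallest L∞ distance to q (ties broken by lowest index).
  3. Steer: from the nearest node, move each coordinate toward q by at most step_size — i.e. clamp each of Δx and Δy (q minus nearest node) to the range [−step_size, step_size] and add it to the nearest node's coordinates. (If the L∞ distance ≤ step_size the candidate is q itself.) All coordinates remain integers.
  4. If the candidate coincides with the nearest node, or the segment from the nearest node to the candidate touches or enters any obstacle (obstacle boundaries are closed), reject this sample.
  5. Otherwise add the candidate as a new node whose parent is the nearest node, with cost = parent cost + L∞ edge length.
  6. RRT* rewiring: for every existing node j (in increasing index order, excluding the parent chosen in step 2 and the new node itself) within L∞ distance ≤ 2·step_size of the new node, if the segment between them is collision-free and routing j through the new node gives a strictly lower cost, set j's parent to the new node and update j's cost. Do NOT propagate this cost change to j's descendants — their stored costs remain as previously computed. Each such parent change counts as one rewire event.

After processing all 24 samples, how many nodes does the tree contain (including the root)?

1. q=(11,15) nearest=0 d=13 new=(3,5) → add node 1 parent=0 cost=3
2. q=(23,33) nearest=1 d=28 new=(6,8) → blocked by [4,13]×[1,6], reject
3. q=(5,24) nearest=1 d=19 new=(5,8) → add node 2 parent=1 cost=6
4. q=(24,15) nearest=2 d=19 new=(8,11) → add node 3 parent=2 cost=9
5. q=(13,34) nearest=3 d=23 new=(11,14) → blocked by [3,11]×[12,21], reject
6. q=(31,26) nearest=3 d=23 new=(11,14) → blocked by [3,11]×[12,21], reject
7. q=(35,25) nearest=3 d=27 new=(11,14) → blocked by [3,11]×[12,21], reject
8. q=(4,7) nearest=2 d=1 new=(4,7) → add node 4 parent=2 cost=7
9. q=(39,3) nearest=3 d=31 new=(11,8) → add node 5 parent=3 cost=12
10. q=(13,28) nearest=3 d=17 new=(11,14) → blocked by [3,11]×[12,21], reject
11. q=(17,13) nearest=5 d=6 new=(14,11) → add node 6 parent=5 cost=15
12. q=(22,12) nearest=6 d=8 new=(17,12) → add node 7 parent=6 cost=18
13. q=(20,11) nearest=7 d=3 new=(20,11) → add node 8 parent=7 cost=21
14. q=(43,16) nearest=8 d=23 new=(23,14) → add node 9 parent=8 cost=24
15. q=(5,16) nearest=3 d=5 new=(5,14) → blocked by [3,11]×[12,21], reject
16. q=(28,32) nearest=9 d=18 new=(26,17) → blocked by [23,31]×[15,21], reject
17. q=(36,32) nearest=9 d=18 new=(26,17) → blocked by [23,31]×[15,21], reject
18. q=(9,20) nearest=7 d=8 new=(14,15) → blocked by [12,20]×[14,19], reject
19. q=(7,4) nearest=4 d=3 new=(7,4) → blocked by [4,13]×[1,6], reject
20. q=(23,0) nearest=6 d=11 new=(17,8) → add node 10 parent=6 cost=18
21. q=(37,31) nearest=9 d=17 new=(26,17) → blocked by [23,31]×[15,21], reject
22. q=(29,17) nearest=9 d=6 new=(26,17) → blocked by [23,31]×[15,21], reject
23. q=(22,24) nearest=9 d=10 new=(22,17) → add node 11 parent=9 cost=27
24. q=(26,7) nearest=8 d=6 new=(23,8) → add node 12 parent=8 cost=24

Node count: 13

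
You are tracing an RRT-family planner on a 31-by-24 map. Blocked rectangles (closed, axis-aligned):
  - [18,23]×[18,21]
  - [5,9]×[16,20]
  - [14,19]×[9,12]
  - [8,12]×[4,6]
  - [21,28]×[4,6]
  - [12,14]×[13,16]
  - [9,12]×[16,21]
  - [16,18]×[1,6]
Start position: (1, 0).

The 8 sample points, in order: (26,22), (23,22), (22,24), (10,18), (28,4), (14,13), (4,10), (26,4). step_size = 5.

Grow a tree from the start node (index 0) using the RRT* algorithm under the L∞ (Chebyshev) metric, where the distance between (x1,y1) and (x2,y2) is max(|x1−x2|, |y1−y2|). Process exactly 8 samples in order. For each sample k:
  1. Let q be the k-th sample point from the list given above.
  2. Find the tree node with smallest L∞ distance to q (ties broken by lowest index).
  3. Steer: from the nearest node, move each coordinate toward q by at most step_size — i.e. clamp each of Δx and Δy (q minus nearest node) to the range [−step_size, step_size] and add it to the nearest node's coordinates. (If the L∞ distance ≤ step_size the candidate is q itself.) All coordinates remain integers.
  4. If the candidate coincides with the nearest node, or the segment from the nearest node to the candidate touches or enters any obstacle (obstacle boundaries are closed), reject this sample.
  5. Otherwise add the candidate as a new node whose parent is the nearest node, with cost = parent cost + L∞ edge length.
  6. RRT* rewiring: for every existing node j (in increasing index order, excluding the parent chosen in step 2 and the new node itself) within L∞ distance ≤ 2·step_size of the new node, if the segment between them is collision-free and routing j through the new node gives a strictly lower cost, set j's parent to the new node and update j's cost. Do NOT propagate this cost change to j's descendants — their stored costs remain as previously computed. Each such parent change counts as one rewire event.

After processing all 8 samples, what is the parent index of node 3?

1. q=(26,22) nearest=0 d=25 new=(6,5) → add node 1 parent=0 cost=5
2. q=(23,22) nearest=1 d=17 new=(11,10) → add node 2 parent=1 cost=10
3. q=(22,24) nearest=2 d=14 new=(16,15) → blocked by [12,14]×[13,16], reject
4. q=(10,18) nearest=2 d=8 new=(10,15) → add node 3 parent=2 cost=15
5. q=(28,4) nearest=2 d=17 new=(16,5) → blocked by [16,18]×[1,6], reject
6. q=(14,13) nearest=2 d=3 new=(14,13) → blocked by [12,14]×[13,16], reject
7. q=(4,10) nearest=1 d=5 new=(4,10) → add node 4 parent=1 cost=10
8. q=(26,4) nearest=2 d=15 new=(16,5) → blocked by [16,18]×[1,6], reject

Parent of node 3: 2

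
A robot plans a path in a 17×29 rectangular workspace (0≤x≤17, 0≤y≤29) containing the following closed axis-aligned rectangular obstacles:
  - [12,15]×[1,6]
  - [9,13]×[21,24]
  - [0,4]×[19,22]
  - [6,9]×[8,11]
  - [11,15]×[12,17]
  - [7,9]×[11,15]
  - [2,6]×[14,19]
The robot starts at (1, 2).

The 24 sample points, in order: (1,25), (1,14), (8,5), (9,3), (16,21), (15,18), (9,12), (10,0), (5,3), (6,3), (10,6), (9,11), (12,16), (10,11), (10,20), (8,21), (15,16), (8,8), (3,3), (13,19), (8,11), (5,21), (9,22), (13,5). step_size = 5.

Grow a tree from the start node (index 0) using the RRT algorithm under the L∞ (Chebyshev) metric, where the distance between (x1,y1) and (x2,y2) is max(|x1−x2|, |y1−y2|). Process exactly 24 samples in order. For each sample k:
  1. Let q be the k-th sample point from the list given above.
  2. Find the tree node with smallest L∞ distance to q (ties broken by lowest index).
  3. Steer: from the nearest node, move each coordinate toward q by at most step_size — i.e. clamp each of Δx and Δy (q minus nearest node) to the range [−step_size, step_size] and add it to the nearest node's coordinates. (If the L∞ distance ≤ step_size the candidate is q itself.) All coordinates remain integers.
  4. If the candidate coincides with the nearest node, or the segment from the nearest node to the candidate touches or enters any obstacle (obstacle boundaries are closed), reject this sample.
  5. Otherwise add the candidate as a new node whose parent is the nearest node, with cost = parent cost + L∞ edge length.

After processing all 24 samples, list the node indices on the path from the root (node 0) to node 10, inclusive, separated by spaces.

1. q=(1,25) nearest=0 d=23 new=(1,7) → add node 1 parent=0 cost=5
2. q=(1,14) nearest=1 d=7 new=(1,12) → add node 2 parent=1 cost=10
3. q=(8,5) nearest=0 d=7 new=(6,5) → add node 3 parent=0 cost=5
4. q=(9,3) nearest=3 d=3 new=(9,3) → add node 4 parent=3 cost=8
5. q=(16,21) nearest=1 d=15 new=(6,12) → add node 5 parent=1 cost=10
6. q=(15,18) nearest=5 d=9 new=(11,17) → blocked by [11,15]×[12,17], reject
7. q=(9,12) nearest=5 d=3 new=(9,12) → blocked by [7,9]×[11,15], reject
8. q=(10,0) nearest=4 d=3 new=(10,0) → add node 6 parent=4 cost=11
9. q=(5,3) nearest=3 d=2 new=(5,3) → add node 7 parent=3 cost=7
10. q=(6,3) nearest=7 d=1 new=(6,3) → add node 8 parent=7 cost=8
11. q=(10,6) nearest=4 d=3 new=(10,6) → add node 9 parent=4 cost=11
12. q=(9,11) nearest=5 d=3 new=(9,11) → blocked by [6,9]×[8,11], reject
13. q=(12,16) nearest=5 d=6 new=(11,16) → blocked by [11,15]×[12,17], reject
14. q=(10,11) nearest=5 d=4 new=(10,11) → blocked by [7,9]×[11,15], reject
15. q=(10,20) nearest=5 d=8 new=(10,17) → blocked by [7,9]×[11,15], reject
16. q=(8,21) nearest=2 d=9 new=(6,17) → blocked by [2,6]×[14,19], reject
17. q=(15,16) nearest=5 d=9 new=(11,16) → blocked by [11,15]×[12,17], reject
18. q=(8,8) nearest=9 d=2 new=(8,8) → blocked by [6,9]×[8,11], reject
19. q=(3,3) nearest=0 d=2 new=(3,3) → add node 10 parent=0 cost=2
20. q=(13,19) nearest=5 d=7 new=(11,17) → blocked by [11,15]×[12,17], reject
21. q=(8,11) nearest=5 d=2 new=(8,11) → blocked by [6,9]×[8,11], reject
22. q=(5,21) nearest=2 d=9 new=(5,17) → blocked by [2,6]×[14,19], reject
23. q=(9,22) nearest=2 d=10 new=(6,17) → blocked by [2,6]×[14,19], reject
24. q=(13,5) nearest=9 d=3 new=(13,5) → blocked by [12,15]×[1,6], reject

Path: 0 10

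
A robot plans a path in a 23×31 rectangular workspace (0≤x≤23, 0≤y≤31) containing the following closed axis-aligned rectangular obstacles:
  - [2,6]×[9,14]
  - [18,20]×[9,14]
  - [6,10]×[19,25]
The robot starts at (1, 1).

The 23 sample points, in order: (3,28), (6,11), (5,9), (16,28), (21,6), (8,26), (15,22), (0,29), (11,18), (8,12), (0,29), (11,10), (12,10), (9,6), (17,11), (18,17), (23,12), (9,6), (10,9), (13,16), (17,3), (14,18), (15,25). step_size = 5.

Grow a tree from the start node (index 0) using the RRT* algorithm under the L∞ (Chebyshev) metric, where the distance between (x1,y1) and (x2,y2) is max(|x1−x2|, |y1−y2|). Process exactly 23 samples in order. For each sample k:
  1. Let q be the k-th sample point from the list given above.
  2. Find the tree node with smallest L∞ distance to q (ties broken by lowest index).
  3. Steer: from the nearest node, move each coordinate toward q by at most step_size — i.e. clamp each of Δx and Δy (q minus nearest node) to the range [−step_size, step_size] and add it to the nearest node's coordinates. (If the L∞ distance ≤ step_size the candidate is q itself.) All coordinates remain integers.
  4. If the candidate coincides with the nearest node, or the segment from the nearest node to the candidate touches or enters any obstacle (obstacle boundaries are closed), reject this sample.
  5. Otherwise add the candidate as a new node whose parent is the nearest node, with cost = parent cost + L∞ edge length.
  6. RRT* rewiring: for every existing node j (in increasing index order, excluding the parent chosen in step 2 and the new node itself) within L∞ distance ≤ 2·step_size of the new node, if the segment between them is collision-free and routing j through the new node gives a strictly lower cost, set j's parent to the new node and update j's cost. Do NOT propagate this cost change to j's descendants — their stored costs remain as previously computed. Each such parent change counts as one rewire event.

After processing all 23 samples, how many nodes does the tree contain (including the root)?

Node count: 16

1. q=(3,28) nearest=0 d=27 new=(3,6) → add node 1 parent=0 cost=5
2. q=(6,11) nearest=1 d=5 new=(6,11) → blocked by [2,6]×[9,14], reject
3. q=(5,9) nearest=1 d=3 new=(5,9) → blocked by [2,6]×[9,14], reject
4. q=(16,28) nearest=1 d=22 new=(8,11) → blocked by [2,6]×[9,14], reject
5. q=(21,6) nearest=1 d=18 new=(8,6) → add node 2 parent=1 cost=10
6. q=(8,26) nearest=1 d=20 new=(8,11) → blocked by [2,6]×[9,14], reject
7. q=(15,22) nearest=1 d=16 new=(8,11) → blocked by [2,6]×[9,14], reject
8. q=(0,29) nearest=1 d=23 new=(0,11) → add node 3 parent=1 cost=10
9. q=(11,18) nearest=3 d=11 new=(5,16) → blocked by [2,6]×[9,14], reject
10. q=(8,12) nearest=1 d=6 new=(8,11) → blocked by [2,6]×[9,14], reject
11. q=(0,29) nearest=3 d=18 new=(0,16) → add node 4 parent=3 cost=15
12. q=(11,10) nearest=2 d=4 new=(11,10) → add node 5 parent=2 cost=14
13. q=(12,10) nearest=5 d=1 new=(12,10) → add node 6 parent=5 cost=15
14. q=(9,6) nearest=2 d=1 new=(9,6) → add node 7 parent=2 cost=11
15. q=(17,11) nearest=6 d=5 new=(17,11) → add node 8 parent=6 cost=20
16. q=(18,17) nearest=8 d=6 new=(18,16) → add node 9 parent=8 cost=25
17. q=(23,12) nearest=9 d=5 new=(23,12) → add node 10 parent=9 cost=30
18. q=(9,6) nearest=7 d=0 → coincident, reject
19. q=(10,9) nearest=5 d=1 new=(10,9) → add node 11 parent=5 cost=15; rewire 9→11 (23<25)
20. q=(13,16) nearest=8 d=5 new=(13,16) → add node 12 parent=8 cost=25
21. q=(17,3) nearest=5 d=7 new=(16,5) → add node 13 parent=5 cost=19
22. q=(14,18) nearest=12 d=2 new=(14,18) → add node 14 parent=12 cost=27
23. q=(15,25) nearest=14 d=7 new=(15,23) → add node 15 parent=14 cost=32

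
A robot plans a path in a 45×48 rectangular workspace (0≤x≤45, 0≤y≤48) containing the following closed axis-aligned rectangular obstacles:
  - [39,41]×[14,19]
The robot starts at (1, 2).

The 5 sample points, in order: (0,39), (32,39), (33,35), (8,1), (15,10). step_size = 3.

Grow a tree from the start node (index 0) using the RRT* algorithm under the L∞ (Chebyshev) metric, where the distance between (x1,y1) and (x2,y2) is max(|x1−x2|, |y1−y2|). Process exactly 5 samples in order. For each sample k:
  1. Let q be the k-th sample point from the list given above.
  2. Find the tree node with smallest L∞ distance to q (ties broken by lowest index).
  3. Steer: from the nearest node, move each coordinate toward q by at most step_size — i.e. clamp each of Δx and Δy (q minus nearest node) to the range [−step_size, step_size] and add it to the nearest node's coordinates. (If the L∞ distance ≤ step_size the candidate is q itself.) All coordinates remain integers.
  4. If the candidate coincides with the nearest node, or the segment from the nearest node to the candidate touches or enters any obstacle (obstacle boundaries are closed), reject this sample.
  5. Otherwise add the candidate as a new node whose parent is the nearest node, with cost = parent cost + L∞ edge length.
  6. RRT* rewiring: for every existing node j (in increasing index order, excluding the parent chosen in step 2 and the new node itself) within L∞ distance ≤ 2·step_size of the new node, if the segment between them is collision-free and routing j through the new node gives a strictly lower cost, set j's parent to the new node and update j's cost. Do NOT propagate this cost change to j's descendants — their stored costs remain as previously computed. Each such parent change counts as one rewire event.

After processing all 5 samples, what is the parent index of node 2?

1. q=(0,39) nearest=0 d=37 new=(0,5) → add node 1 parent=0 cost=3
2. q=(32,39) nearest=1 d=34 new=(3,8) → add node 2 parent=1 cost=6
3. q=(33,35) nearest=2 d=30 new=(6,11) → add node 3 parent=2 cost=9
4. q=(8,1) nearest=0 d=7 new=(4,1) → add node 4 parent=0 cost=3
5. q=(15,10) nearest=3 d=9 new=(9,10) → add node 5 parent=3 cost=12

Parent of node 2: 1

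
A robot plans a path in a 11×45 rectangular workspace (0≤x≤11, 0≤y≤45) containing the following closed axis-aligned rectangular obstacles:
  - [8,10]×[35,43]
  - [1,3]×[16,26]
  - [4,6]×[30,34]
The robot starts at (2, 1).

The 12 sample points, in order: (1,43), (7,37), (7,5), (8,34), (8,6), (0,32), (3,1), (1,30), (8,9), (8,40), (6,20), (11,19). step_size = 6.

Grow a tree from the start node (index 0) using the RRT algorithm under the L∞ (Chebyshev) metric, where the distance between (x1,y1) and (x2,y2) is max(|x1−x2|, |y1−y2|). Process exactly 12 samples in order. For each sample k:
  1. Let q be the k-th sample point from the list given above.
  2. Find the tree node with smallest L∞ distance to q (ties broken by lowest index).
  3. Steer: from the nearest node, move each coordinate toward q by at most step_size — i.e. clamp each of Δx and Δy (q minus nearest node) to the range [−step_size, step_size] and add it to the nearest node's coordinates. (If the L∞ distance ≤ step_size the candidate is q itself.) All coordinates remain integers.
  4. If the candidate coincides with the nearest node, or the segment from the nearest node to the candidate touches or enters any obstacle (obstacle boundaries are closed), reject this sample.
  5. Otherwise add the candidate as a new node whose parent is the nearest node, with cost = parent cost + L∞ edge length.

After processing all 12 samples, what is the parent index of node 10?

Parent of node 10: 4

1. q=(1,43) nearest=0 d=42 new=(1,7) → add node 1 parent=0 cost=6
2. q=(7,37) nearest=1 d=30 new=(7,13) → add node 2 parent=1 cost=12
3. q=(7,5) nearest=0 d=5 new=(7,5) → add node 3 parent=0 cost=5
4. q=(8,34) nearest=2 d=21 new=(8,19) → add node 4 parent=2 cost=18
5. q=(8,6) nearest=3 d=1 new=(8,6) → add node 5 parent=3 cost=6
6. q=(0,32) nearest=4 d=13 new=(2,25) → blocked by [1,3]×[16,26], reject
7. q=(3,1) nearest=0 d=1 new=(3,1) → add node 6 parent=0 cost=1
8. q=(1,30) nearest=4 d=11 new=(2,25) → blocked by [1,3]×[16,26], reject
9. q=(8,9) nearest=5 d=3 new=(8,9) → add node 7 parent=5 cost=9
10. q=(8,40) nearest=4 d=21 new=(8,25) → add node 8 parent=4 cost=24
11. q=(6,20) nearest=4 d=2 new=(6,20) → add node 9 parent=4 cost=20
12. q=(11,19) nearest=4 d=3 new=(11,19) → add node 10 parent=4 cost=21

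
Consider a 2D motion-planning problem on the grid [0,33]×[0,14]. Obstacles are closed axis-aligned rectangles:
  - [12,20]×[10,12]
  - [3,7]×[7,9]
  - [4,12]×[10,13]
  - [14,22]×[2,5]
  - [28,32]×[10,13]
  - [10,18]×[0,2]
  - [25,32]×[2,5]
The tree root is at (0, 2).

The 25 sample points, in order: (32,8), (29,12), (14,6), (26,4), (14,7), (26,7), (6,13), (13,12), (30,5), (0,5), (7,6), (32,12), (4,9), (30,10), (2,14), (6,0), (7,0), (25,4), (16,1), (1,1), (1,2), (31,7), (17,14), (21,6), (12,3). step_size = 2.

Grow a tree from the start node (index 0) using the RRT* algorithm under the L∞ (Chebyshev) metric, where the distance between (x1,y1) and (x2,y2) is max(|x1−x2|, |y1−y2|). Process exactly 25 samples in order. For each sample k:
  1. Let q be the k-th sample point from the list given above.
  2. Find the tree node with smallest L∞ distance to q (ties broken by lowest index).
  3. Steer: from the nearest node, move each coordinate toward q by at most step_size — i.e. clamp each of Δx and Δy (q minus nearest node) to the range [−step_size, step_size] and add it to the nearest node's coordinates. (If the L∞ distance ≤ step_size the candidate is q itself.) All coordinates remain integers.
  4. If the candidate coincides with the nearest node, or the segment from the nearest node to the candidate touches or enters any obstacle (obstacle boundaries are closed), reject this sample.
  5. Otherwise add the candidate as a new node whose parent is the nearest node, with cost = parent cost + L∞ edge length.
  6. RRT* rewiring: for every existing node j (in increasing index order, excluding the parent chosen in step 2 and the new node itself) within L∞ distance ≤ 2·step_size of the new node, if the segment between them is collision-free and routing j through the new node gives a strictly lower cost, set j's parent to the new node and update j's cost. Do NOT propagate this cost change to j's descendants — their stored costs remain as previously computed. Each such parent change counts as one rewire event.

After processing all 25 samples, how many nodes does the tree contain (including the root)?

1. q=(32,8) nearest=0 d=32 new=(2,4) → add node 1 parent=0 cost=2
2. q=(29,12) nearest=1 d=27 new=(4,6) → add node 2 parent=1 cost=4
3. q=(14,6) nearest=2 d=10 new=(6,6) → add node 3 parent=2 cost=6
4. q=(26,4) nearest=3 d=20 new=(8,4) → add node 4 parent=3 cost=8
5. q=(14,7) nearest=4 d=6 new=(10,6) → add node 5 parent=4 cost=10
6. q=(26,7) nearest=5 d=16 new=(12,7) → add node 6 parent=5 cost=12
7. q=(6,13) nearest=6 d=6 new=(10,9) → add node 7 parent=6 cost=14
8. q=(13,12) nearest=7 d=3 new=(12,11) → blocked by [12,20]×[10,12], reject
9. q=(30,5) nearest=6 d=18 new=(14,5) → blocked by [14,22]×[2,5], reject
10. q=(0,5) nearest=1 d=2 new=(0,5) → add node 8 parent=1 cost=4
11. q=(7,6) nearest=3 d=1 new=(7,6) → add node 9 parent=3 cost=7; rewire 7→9 (10<14)
12. q=(32,12) nearest=6 d=20 new=(14,9) → add node 10 parent=6 cost=14
13. q=(4,9) nearest=2 d=3 new=(4,8) → blocked by [3,7]×[7,9], reject
14. q=(30,10) nearest=10 d=16 new=(16,10) → blocked by [12,20]×[10,12], reject
15. q=(2,14) nearest=2 d=8 new=(2,8) → blocked by [3,7]×[7,9], reject
16. q=(6,0) nearest=1 d=4 new=(4,2) → add node 11 parent=1 cost=4
17. q=(7,0) nearest=11 d=3 new=(6,0) → add node 12 parent=11 cost=6
18. q=(25,4) nearest=10 d=11 new=(16,7) → add node 13 parent=10 cost=16
19. q=(16,1) nearest=5 d=6 new=(12,4) → add node 14 parent=5 cost=12
20. q=(1,1) nearest=0 d=1 new=(1,1) → add node 15 parent=0 cost=1
21. q=(1,2) nearest=0 d=1 new=(1,2) → add node 16 parent=0 cost=1
22. q=(31,7) nearest=13 d=15 new=(18,7) → add node 17 parent=13 cost=18
23. q=(17,14) nearest=10 d=5 new=(16,11) → blocked by [12,20]×[10,12], reject
24. q=(21,6) nearest=17 d=3 new=(20,6) → add node 18 parent=17 cost=20
25. q=(12,3) nearest=14 d=1 new=(12,3) → add node 19 parent=14 cost=13

Node count: 20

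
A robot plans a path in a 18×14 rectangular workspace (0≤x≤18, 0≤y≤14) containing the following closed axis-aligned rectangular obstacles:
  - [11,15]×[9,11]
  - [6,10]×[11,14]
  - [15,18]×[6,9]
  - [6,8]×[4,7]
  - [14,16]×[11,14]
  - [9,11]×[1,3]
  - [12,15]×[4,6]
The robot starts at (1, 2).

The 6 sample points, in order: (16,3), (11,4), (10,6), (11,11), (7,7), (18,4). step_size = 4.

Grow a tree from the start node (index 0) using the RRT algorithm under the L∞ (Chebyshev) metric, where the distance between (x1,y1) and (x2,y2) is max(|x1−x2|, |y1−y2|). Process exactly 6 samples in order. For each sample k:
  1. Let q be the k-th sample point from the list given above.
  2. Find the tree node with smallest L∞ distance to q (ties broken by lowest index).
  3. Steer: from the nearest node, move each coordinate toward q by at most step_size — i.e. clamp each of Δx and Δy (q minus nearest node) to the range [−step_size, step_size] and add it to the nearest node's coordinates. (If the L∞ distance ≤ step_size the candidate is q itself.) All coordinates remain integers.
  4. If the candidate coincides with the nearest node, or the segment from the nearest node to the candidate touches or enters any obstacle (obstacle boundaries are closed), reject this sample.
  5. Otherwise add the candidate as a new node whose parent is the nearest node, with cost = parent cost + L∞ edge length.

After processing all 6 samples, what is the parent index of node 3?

1. q=(16,3) nearest=0 d=15 new=(5,3) → add node 1 parent=0 cost=4
2. q=(11,4) nearest=1 d=6 new=(9,4) → add node 2 parent=1 cost=8
3. q=(10,6) nearest=2 d=2 new=(10,6) → add node 3 parent=2 cost=10
4. q=(11,11) nearest=3 d=5 new=(11,10) → blocked by [11,15]×[9,11], reject
5. q=(7,7) nearest=2 d=3 new=(7,7) → blocked by [6,8]×[4,7], reject
6. q=(18,4) nearest=3 d=8 new=(14,4) → blocked by [12,15]×[4,6], reject

Parent of node 3: 2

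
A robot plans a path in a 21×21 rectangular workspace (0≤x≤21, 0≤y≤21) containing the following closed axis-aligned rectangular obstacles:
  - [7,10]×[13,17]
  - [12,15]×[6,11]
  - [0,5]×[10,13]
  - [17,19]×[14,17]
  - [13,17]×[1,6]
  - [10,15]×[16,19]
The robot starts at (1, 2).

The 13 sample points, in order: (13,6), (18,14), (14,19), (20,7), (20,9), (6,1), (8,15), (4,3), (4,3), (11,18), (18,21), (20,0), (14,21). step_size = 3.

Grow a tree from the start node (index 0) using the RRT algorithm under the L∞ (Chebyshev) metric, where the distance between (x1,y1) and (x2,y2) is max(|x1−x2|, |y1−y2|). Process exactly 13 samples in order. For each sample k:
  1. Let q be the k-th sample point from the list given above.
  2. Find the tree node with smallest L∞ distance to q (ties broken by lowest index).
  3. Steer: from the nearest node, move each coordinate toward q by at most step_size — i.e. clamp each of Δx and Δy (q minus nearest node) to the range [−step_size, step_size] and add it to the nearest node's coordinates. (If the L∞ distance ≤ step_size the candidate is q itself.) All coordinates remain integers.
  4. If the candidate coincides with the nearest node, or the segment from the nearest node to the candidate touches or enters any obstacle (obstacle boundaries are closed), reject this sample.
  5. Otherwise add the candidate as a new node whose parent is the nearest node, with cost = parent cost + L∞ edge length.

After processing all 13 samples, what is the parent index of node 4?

1. q=(13,6) nearest=0 d=12 new=(4,5) → add node 1 parent=0 cost=3
2. q=(18,14) nearest=1 d=14 new=(7,8) → add node 2 parent=1 cost=6
3. q=(14,19) nearest=2 d=11 new=(10,11) → add node 3 parent=2 cost=9
4. q=(20,7) nearest=3 d=10 new=(13,8) → blocked by [12,15]×[6,11], reject
5. q=(20,9) nearest=3 d=10 new=(13,9) → blocked by [12,15]×[6,11], reject
6. q=(6,1) nearest=1 d=4 new=(6,2) → add node 4 parent=1 cost=6
7. q=(8,15) nearest=3 d=4 new=(8,14) → blocked by [7,10]×[13,17], reject
8. q=(4,3) nearest=1 d=2 new=(4,3) → add node 5 parent=1 cost=5
9. q=(4,3) nearest=5 d=0 → coincident, reject
10. q=(11,18) nearest=3 d=7 new=(11,14) → add node 6 parent=3 cost=12
11. q=(18,21) nearest=6 d=7 new=(14,17) → blocked by [10,15]×[16,19], reject
12. q=(20,0) nearest=3 d=11 new=(13,8) → blocked by [12,15]×[6,11], reject
13. q=(14,21) nearest=6 d=7 new=(14,17) → blocked by [10,15]×[16,19], reject

Parent of node 4: 1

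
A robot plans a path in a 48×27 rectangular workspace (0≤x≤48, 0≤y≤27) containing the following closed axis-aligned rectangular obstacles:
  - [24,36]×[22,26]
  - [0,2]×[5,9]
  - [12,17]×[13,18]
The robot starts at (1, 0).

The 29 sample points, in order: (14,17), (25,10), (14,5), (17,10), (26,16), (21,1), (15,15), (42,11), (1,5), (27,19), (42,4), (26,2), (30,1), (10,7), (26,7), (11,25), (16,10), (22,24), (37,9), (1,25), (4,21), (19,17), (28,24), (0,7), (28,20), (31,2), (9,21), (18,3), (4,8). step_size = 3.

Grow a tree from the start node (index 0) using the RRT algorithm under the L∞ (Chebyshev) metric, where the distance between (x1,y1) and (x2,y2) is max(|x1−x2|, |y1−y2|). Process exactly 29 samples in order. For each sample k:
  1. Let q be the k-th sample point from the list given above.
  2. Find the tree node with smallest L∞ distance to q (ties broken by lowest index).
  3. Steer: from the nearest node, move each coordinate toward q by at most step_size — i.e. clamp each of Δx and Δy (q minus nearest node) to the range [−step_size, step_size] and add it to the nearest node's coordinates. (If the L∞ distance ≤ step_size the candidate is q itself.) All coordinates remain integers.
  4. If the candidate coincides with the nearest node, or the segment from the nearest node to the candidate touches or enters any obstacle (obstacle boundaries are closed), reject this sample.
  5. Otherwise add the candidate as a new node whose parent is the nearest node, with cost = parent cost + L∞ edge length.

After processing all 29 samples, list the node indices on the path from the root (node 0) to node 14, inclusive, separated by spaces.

1. q=(14,17) nearest=0 d=17 new=(4,3) → add node 1 parent=0 cost=3
2. q=(25,10) nearest=1 d=21 new=(7,6) → add node 2 parent=1 cost=6
3. q=(14,5) nearest=2 d=7 new=(10,5) → add node 3 parent=2 cost=9
4. q=(17,10) nearest=3 d=7 new=(13,8) → add node 4 parent=3 cost=12
5. q=(26,16) nearest=4 d=13 new=(16,11) → add node 5 parent=4 cost=15
6. q=(21,1) nearest=4 d=8 new=(16,5) → add node 6 parent=4 cost=15
7. q=(15,15) nearest=5 d=4 new=(15,14) → blocked by [12,17]×[13,18], reject
8. q=(42,11) nearest=5 d=26 new=(19,11) → add node 7 parent=5 cost=18
9. q=(1,5) nearest=1 d=3 new=(1,5) → blocked by [0,2]×[5,9], reject
10. q=(27,19) nearest=7 d=8 new=(22,14) → add node 8 parent=7 cost=21
11. q=(42,4) nearest=8 d=20 new=(25,11) → add node 9 parent=8 cost=24
12. q=(26,2) nearest=7 d=9 new=(22,8) → add node 10 parent=7 cost=21
13. q=(30,1) nearest=10 d=8 new=(25,5) → add node 11 parent=10 cost=24
14. q=(10,7) nearest=3 d=2 new=(10,7) → add node 12 parent=3 cost=11
15. q=(26,7) nearest=11 d=2 new=(26,7) → add node 13 parent=11 cost=26
16. q=(11,25) nearest=8 d=11 new=(19,17) → add node 14 parent=8 cost=24
17. q=(16,10) nearest=5 d=1 new=(16,10) → add node 15 parent=5 cost=16
18. q=(22,24) nearest=14 d=7 new=(22,20) → add node 16 parent=14 cost=27
19. q=(37,9) nearest=13 d=11 new=(29,9) → add node 17 parent=13 cost=29
20. q=(1,25) nearest=5 d=15 new=(13,14) → blocked by [12,17]×[13,18], reject
21. q=(4,21) nearest=5 d=12 new=(13,14) → blocked by [12,17]×[13,18], reject
22. q=(19,17) nearest=14 d=0 → coincident, reject
23. q=(28,24) nearest=16 d=6 new=(25,23) → blocked by [24,36]×[22,26], reject
24. q=(0,7) nearest=1 d=4 new=(1,6) → blocked by [0,2]×[5,9], reject
25. q=(28,20) nearest=8 d=6 new=(25,17) → add node 18 parent=8 cost=24
26. q=(31,2) nearest=13 d=5 new=(29,4) → add node 19 parent=13 cost=29
27. q=(9,21) nearest=5 d=10 new=(13,14) → blocked by [12,17]×[13,18], reject
28. q=(18,3) nearest=6 d=2 new=(18,3) → add node 20 parent=6 cost=17
29. q=(4,8) nearest=2 d=3 new=(4,8) → add node 21 parent=2 cost=9

Path: 0 1 2 3 4 5 7 8 14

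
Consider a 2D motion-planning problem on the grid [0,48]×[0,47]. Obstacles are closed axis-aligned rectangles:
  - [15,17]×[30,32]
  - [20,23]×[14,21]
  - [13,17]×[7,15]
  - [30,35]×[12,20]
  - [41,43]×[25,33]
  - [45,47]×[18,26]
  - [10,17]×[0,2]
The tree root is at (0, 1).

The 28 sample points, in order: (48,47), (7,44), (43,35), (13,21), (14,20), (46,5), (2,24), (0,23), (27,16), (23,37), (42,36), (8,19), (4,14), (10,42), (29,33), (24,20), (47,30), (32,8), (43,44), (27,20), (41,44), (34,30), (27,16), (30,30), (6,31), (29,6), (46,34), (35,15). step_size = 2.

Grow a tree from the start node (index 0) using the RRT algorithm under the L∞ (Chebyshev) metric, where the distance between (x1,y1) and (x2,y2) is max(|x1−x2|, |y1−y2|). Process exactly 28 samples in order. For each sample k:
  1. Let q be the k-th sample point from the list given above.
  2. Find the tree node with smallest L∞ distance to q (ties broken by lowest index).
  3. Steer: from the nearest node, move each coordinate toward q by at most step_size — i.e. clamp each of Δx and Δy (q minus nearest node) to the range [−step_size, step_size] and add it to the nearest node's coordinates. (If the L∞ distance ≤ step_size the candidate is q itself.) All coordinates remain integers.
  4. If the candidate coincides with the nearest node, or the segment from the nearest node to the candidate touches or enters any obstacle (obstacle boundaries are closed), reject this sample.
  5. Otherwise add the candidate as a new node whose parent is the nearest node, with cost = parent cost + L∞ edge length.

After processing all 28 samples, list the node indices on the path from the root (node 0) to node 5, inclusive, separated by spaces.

Path: 0 1 2 3 4 5

1. q=(48,47) nearest=0 d=48 new=(2,3) → add node 1 parent=0 cost=2
2. q=(7,44) nearest=1 d=41 new=(4,5) → add node 2 parent=1 cost=4
3. q=(43,35) nearest=2 d=39 new=(6,7) → add node 3 parent=2 cost=6
4. q=(13,21) nearest=3 d=14 new=(8,9) → add node 4 parent=3 cost=8
5. q=(14,20) nearest=4 d=11 new=(10,11) → add node 5 parent=4 cost=10
6. q=(46,5) nearest=5 d=36 new=(12,9) → add node 6 parent=5 cost=12
7. q=(2,24) nearest=5 d=13 new=(8,13) → add node 7 parent=5 cost=12
8. q=(0,23) nearest=7 d=10 new=(6,15) → add node 8 parent=7 cost=14
9. q=(27,16) nearest=6 d=15 new=(14,11) → blocked by [13,17]×[7,15], reject
10. q=(23,37) nearest=8 d=22 new=(8,17) → add node 9 parent=8 cost=16
11. q=(42,36) nearest=6 d=30 new=(14,11) → blocked by [13,17]×[7,15], reject
12. q=(8,19) nearest=9 d=2 new=(8,19) → add node 10 parent=9 cost=18
13. q=(4,14) nearest=8 d=2 new=(4,14) → add node 11 parent=8 cost=16
14. q=(10,42) nearest=10 d=23 new=(10,21) → add node 12 parent=10 cost=20
15. q=(29,33) nearest=12 d=19 new=(12,23) → add node 13 parent=12 cost=22
16. q=(24,20) nearest=6 d=12 new=(14,11) → blocked by [13,17]×[7,15], reject
17. q=(47,30) nearest=6 d=35 new=(14,11) → blocked by [13,17]×[7,15], reject
18. q=(32,8) nearest=6 d=20 new=(14,8) → blocked by [13,17]×[7,15], reject
19. q=(43,44) nearest=13 d=31 new=(14,25) → add node 14 parent=13 cost=24
20. q=(27,20) nearest=14 d=13 new=(16,23) → add node 15 parent=14 cost=26
21. q=(41,44) nearest=15 d=25 new=(18,25) → add node 16 parent=15 cost=28
22. q=(34,30) nearest=16 d=16 new=(20,27) → add node 17 parent=16 cost=30
23. q=(27,16) nearest=16 d=9 new=(20,23) → add node 18 parent=16 cost=30
24. q=(30,30) nearest=17 d=10 new=(22,29) → add node 19 parent=17 cost=32
25. q=(6,31) nearest=13 d=8 new=(10,25) → add node 20 parent=13 cost=24
26. q=(29,6) nearest=6 d=17 new=(14,7) → blocked by [13,17]×[7,15], reject
27. q=(46,34) nearest=19 d=24 new=(24,31) → add node 21 parent=19 cost=34
28. q=(35,15) nearest=19 d=14 new=(24,27) → add node 22 parent=19 cost=34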